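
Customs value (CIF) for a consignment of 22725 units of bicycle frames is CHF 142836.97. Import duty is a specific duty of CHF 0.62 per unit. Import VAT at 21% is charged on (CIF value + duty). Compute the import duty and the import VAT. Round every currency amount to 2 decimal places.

Import duty: CHF 14089.50; import VAT: CHF 32954.56

Import duty = 22725 × 0.62 = 14089.50
VAT base = CIF + duty = 142836.97 + 14089.50 = 156926.47
Import VAT = 156926.47 × 21% = 32954.56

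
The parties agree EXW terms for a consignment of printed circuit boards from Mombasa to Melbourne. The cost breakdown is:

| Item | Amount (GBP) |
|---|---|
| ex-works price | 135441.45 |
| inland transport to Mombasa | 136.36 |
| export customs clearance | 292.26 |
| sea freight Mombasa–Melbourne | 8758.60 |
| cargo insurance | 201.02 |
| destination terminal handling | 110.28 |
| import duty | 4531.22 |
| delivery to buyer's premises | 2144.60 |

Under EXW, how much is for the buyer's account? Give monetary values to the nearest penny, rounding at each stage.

Buyer's account: GBP 16174.34

EXW: the seller makes goods available at their premises; the buyer bears all onward costs.
Seller's account: goods 135441.45 = 135441.45
Buyer's account: inland to port 136.36 + export clearance 292.26 + freight 8758.60 + insurance 201.02 + destination terminal 110.28 + duty 4531.22 + delivery 2144.60 = 16174.34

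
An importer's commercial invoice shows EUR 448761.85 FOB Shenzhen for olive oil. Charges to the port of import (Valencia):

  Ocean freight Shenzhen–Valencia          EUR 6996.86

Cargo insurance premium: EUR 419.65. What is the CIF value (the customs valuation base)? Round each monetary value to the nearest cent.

CIF = FOB price + freight + insurance
CIF = 448761.85 + 6996.86 + 419.65 = 456178.36

CIF value: EUR 456178.36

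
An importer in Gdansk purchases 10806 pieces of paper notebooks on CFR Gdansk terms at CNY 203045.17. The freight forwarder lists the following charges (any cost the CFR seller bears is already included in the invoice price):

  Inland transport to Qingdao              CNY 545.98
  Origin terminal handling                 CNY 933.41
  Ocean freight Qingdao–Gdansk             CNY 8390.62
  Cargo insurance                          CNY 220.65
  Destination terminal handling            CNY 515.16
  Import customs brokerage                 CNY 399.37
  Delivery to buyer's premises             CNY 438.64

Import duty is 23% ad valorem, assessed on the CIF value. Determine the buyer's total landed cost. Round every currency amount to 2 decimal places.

Total landed cost: CNY 251370.13

CFR: the seller pays costs through ocean freight to the destination port, but not insurance.
Already in the invoice (seller's account under CFR): inland to port, origin terminal, freight — exclude.
CIF value = CFR price + insurance = 203045.17 + 220.65 = 203265.82
Import duty = 203265.82 × 23% = 46751.14
Buyer bears: insurance 220.65 + destination terminal 515.16 + brokerage 399.37 + delivery 438.64 + duty 46751.14 = 48324.96
Landed cost = invoice 203045.17 + 48324.96 = 251370.13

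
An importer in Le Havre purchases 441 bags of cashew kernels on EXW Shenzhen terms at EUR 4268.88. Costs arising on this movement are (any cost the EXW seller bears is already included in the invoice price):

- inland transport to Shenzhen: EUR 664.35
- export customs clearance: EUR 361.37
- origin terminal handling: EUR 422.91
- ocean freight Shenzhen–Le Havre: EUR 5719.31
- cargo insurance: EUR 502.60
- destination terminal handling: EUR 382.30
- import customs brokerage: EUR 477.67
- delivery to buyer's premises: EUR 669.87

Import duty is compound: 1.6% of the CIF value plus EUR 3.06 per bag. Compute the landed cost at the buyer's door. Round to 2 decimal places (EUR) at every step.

Total landed cost: EUR 15009.75

EXW: the seller makes goods available at their premises; the buyer bears all onward costs.
CIF value = EXW price + inland to port + export clearance + origin terminal + freight + insurance = 4268.88 + 664.35 + 361.37 + 422.91 + 5719.31 + 502.60 = 11939.42
Ad valorem component: 11939.42 × 1.6% = 191.03
Specific component: 441 × 3.06 = 1349.46
Import duty = 191.03 + 1349.46 = 1540.49
Buyer bears: inland to port 664.35 + export clearance 361.37 + origin terminal 422.91 + freight 5719.31 + insurance 502.60 + destination terminal 382.30 + brokerage 477.67 + delivery 669.87 + duty 1540.49 = 10740.87
Landed cost = invoice 4268.88 + 10740.87 = 15009.75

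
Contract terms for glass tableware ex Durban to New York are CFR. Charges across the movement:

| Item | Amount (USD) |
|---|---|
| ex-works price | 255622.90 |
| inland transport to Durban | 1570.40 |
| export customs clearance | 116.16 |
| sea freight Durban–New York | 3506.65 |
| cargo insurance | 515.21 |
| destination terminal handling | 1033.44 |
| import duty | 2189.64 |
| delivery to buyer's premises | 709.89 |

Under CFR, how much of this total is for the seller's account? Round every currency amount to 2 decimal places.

CFR: the seller pays costs through ocean freight to the destination port, but not insurance.
Seller's account: goods 255622.90 + inland to port 1570.40 + export clearance 116.16 + freight 3506.65 = 260816.11
Buyer's account: insurance 515.21 + destination terminal 1033.44 + duty 2189.64 + delivery 709.89 = 4448.18

Seller's account: USD 260816.11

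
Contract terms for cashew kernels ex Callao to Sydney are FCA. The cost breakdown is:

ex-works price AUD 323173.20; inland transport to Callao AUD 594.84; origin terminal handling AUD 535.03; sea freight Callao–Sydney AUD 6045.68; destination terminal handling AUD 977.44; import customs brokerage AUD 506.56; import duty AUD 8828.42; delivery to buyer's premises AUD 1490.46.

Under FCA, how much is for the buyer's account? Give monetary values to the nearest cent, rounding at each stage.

FCA: the seller delivers export-cleared goods to the carrier; the buyer bears costs from that point.
Seller's account: goods 323173.20 + inland to port 594.84 = 323768.04
Buyer's account: origin terminal 535.03 + freight 6045.68 + destination terminal 977.44 + brokerage 506.56 + duty 8828.42 + delivery 1490.46 = 18383.59

Buyer's account: AUD 18383.59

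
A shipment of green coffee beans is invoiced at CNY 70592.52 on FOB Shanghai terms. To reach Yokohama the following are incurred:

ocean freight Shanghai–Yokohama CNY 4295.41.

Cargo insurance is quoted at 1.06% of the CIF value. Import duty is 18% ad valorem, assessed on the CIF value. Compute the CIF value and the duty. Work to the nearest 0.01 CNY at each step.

Let C be the CIF value. C = FOB price + freight + 1.06% × C
C − 1.06% × C = 70592.52 + 4295.41
0.9894 × C = 74887.93
C = 74887.93 / 0.9894 = 75690.25
Insurance premium = 1.06% × 75690.25 = 802.32
Import duty = 75690.25 × 18% = 13624.25

CIF value: CNY 75690.25; import duty: CNY 13624.25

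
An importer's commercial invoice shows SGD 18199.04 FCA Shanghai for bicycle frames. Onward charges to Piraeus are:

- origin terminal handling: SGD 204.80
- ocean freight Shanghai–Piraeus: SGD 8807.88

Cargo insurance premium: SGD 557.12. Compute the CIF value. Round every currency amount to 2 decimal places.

CIF = FCA price + pre-shipment costs + freight + insurance
CIF = 18199.04 + 204.80 + 8807.88 + 557.12 = 27768.84

CIF value: SGD 27768.84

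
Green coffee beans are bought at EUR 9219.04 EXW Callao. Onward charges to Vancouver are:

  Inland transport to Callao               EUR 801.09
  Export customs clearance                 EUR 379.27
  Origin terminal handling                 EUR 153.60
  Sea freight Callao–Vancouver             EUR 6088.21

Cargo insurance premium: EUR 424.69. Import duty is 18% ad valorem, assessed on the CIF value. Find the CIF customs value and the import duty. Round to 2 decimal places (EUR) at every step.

CIF value: EUR 17065.90; import duty: EUR 3071.86

CIF = EXW price + pre-shipment costs + freight + insurance
CIF = 9219.04 + 801.09 + 379.27 + 153.60 + 6088.21 + 424.69 = 17065.90
Import duty = 17065.90 × 18% = 3071.86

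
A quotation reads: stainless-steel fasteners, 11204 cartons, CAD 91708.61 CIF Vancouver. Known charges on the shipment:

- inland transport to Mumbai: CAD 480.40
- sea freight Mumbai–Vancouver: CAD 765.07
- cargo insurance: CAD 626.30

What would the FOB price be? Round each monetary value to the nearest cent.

FOB price: CAD 90317.24

Not relevant to the conversion: inland to port — on the seller under both CIF and FOB; already in the CIF price and stays in the FOB price.
From CIF to FOB, the seller no longer bears: freight, insurance.
FOB price = 91708.61 − 765.07 − 626.30 = 90317.24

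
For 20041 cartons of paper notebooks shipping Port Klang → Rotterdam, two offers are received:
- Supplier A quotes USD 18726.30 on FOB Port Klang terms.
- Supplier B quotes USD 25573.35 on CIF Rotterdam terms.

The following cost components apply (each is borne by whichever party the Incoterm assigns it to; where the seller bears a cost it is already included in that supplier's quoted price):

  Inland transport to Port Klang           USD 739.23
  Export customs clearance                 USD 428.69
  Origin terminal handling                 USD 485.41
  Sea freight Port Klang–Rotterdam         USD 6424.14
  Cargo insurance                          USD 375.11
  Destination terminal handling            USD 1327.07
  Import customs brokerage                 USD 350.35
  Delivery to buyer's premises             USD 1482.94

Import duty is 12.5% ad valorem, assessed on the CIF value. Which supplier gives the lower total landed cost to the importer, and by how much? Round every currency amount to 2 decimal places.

Supplier A (FOB):
CIF value = FOB price + freight + insurance = 18726.30 + 6424.14 + 375.11 = 25525.55
Import duty = 25525.55 × 12.5% = 3190.69
Buyer bears (A): 6424.14 + 375.11 + 1327.07 + 350.35 + 1482.94 = 9959.61
Landed cost (A) = invoice 18726.30 + 9959.61 + duty 3190.69 = 31876.60
Supplier B (CIF):
The CIF price already equals the CIF value: 25573.35
Import duty = 25573.35 × 12.5% = 3196.67
Buyer bears (B): 1327.07 + 350.35 + 1482.94 = 3160.36
Landed cost (B) = invoice 25573.35 + 3160.36 + duty 3196.67 = 31930.38
Difference = |31876.60 − 31930.38| = 53.78

Supplier A is cheaper by USD 53.78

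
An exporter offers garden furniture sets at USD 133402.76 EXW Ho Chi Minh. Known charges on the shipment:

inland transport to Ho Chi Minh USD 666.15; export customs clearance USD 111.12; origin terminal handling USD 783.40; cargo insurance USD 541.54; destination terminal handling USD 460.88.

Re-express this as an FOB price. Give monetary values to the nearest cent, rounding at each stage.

FOB price: USD 134963.43

Not relevant to the conversion: insurance, destination terminal — on the buyer under both terms; not part of either seller's price.
From EXW to FOB, the seller additionally bears: inland to port, export clearance, origin terminal.
FOB price = 133402.76 + 666.15 + 111.12 + 783.40 = 134963.43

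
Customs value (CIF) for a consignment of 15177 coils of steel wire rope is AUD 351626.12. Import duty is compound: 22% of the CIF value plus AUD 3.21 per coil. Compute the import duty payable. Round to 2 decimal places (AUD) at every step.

Ad valorem component: 351626.12 × 22% = 77357.75
Specific component: 15177 × 3.21 = 48718.17
Import duty = 77357.75 + 48718.17 = 126075.92

Import duty: AUD 126075.92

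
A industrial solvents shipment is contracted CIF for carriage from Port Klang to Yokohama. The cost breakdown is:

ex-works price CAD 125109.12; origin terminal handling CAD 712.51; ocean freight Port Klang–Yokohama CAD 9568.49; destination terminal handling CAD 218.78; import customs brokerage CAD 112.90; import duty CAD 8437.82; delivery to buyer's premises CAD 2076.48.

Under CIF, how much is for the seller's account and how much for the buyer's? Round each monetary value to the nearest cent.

Seller: CAD 135390.12; buyer: CAD 10845.98

CIF: the seller pays costs through ocean freight and marine insurance to the destination port.
Seller's account: goods 125109.12 + origin terminal 712.51 + freight 9568.49 = 135390.12
Buyer's account: destination terminal 218.78 + brokerage 112.90 + duty 8437.82 + delivery 2076.48 = 10845.98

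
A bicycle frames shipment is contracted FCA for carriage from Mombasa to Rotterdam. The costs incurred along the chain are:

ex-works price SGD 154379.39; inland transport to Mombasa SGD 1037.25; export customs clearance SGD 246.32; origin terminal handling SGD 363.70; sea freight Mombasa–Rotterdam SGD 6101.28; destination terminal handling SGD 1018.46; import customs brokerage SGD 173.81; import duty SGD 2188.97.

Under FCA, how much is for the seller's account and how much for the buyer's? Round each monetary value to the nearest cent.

Seller: SGD 155662.96; buyer: SGD 9846.22

FCA: the seller delivers export-cleared goods to the carrier; the buyer bears costs from that point.
Seller's account: goods 154379.39 + inland to port 1037.25 + export clearance 246.32 = 155662.96
Buyer's account: origin terminal 363.70 + freight 6101.28 + destination terminal 1018.46 + brokerage 173.81 + duty 2188.97 = 9846.22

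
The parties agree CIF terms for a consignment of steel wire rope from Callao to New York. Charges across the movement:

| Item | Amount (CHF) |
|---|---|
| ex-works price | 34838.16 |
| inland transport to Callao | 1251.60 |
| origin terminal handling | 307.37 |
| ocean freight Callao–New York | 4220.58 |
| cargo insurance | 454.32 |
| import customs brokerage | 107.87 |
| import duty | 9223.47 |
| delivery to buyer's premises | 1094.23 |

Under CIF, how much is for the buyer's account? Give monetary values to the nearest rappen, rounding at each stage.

Buyer's account: CHF 10425.57

CIF: the seller pays costs through ocean freight and marine insurance to the destination port.
Seller's account: goods 34838.16 + inland to port 1251.60 + origin terminal 307.37 + freight 4220.58 + insurance 454.32 = 41072.03
Buyer's account: brokerage 107.87 + duty 9223.47 + delivery 1094.23 = 10425.57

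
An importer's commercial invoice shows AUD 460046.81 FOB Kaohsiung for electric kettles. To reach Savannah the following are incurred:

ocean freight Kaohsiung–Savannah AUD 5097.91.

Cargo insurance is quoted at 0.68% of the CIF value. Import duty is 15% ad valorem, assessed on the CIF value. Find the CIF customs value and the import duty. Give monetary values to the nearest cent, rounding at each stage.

CIF value: AUD 468329.36; import duty: AUD 70249.40

Let C be the CIF value. C = FOB price + freight + 0.68% × C
C − 0.68% × C = 460046.81 + 5097.91
0.9932 × C = 465144.72
C = 465144.72 / 0.9932 = 468329.36
Insurance premium = 0.68% × 468329.36 = 3184.64
Import duty = 468329.36 × 15% = 70249.40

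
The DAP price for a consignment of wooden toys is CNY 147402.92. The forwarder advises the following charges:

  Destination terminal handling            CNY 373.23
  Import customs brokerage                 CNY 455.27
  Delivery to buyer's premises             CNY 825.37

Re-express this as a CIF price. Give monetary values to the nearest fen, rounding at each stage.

CIF price: CNY 146204.32

Not relevant to the conversion: brokerage — on the buyer under both terms; not part of either seller's price.
From DAP to CIF, the seller no longer bears: destination terminal, delivery.
CIF price = 147402.92 − 373.23 − 825.37 = 146204.32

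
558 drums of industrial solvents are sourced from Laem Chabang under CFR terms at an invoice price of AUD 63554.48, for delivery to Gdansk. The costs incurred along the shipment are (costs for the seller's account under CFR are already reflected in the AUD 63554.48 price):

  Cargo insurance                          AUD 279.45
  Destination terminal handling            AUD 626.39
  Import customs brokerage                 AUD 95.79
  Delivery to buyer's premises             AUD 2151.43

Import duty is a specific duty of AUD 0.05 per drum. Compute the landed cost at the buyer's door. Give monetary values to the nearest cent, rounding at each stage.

CFR: the seller pays costs through ocean freight to the destination port, but not insurance.
CIF value = CFR price + insurance = 63554.48 + 279.45 = 63833.93
Import duty = 558 × 0.05 = 27.90
Buyer bears: insurance 279.45 + destination terminal 626.39 + brokerage 95.79 + delivery 2151.43 + duty 27.90 = 3180.96
Landed cost = invoice 63554.48 + 3180.96 = 66735.44

Total landed cost: AUD 66735.44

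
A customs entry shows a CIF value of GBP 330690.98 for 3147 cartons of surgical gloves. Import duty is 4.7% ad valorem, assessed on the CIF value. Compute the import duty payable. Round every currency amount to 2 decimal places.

Import duty = 330690.98 × 4.7% = 15542.48

Import duty: GBP 15542.48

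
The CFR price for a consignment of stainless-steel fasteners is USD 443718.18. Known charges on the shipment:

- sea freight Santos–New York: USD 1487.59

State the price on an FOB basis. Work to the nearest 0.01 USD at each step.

From CFR to FOB, the seller no longer bears: freight.
FOB price = 443718.18 − 1487.59 = 442230.59

FOB price: USD 442230.59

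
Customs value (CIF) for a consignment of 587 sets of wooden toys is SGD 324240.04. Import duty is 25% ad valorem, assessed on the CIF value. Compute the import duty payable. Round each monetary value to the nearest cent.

Import duty = 324240.04 × 25% = 81060.01

Import duty: SGD 81060.01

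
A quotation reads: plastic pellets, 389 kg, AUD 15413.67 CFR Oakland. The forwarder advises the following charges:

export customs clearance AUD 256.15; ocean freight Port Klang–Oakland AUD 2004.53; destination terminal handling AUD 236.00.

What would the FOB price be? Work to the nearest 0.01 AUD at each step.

Not relevant to the conversion: export clearance — on the seller under both CFR and FOB; already in the CFR price and stays in the FOB price. destination terminal — on the buyer under both terms; not part of either seller's price.
From CFR to FOB, the seller no longer bears: freight.
FOB price = 15413.67 − 2004.53 = 13409.14

FOB price: AUD 13409.14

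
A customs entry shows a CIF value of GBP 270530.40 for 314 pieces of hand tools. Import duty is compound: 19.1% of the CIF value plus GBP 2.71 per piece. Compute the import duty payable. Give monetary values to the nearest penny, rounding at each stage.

Import duty: GBP 52522.25

Ad valorem component: 270530.40 × 19.1% = 51671.31
Specific component: 314 × 2.71 = 850.94
Import duty = 51671.31 + 850.94 = 52522.25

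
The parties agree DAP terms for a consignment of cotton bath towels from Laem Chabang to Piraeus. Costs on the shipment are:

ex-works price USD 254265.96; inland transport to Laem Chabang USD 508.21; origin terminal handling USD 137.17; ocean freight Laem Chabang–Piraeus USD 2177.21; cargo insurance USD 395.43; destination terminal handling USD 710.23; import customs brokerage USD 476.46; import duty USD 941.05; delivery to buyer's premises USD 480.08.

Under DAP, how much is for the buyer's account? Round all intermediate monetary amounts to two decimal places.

DAP: the seller bears all costs to the named destination except import duty and clearance.
Seller's account: goods 254265.96 + inland to port 508.21 + origin terminal 137.17 + freight 2177.21 + insurance 395.43 + destination terminal 710.23 + delivery 480.08 = 258674.29
Buyer's account: brokerage 476.46 + duty 941.05 = 1417.51

Buyer's account: USD 1417.51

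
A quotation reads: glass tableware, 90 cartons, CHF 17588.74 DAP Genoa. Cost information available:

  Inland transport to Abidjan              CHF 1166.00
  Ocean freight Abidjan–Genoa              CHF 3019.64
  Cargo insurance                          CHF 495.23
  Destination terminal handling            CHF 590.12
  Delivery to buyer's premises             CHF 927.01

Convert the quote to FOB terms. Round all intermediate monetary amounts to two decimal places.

FOB price: CHF 12556.74

Not relevant to the conversion: inland to port — on the seller under both DAP and FOB; already in the DAP price and stays in the FOB price.
From DAP to FOB, the seller no longer bears: freight, insurance, destination terminal, delivery.
FOB price = 17588.74 − 3019.64 − 495.23 − 590.12 − 927.01 = 12556.74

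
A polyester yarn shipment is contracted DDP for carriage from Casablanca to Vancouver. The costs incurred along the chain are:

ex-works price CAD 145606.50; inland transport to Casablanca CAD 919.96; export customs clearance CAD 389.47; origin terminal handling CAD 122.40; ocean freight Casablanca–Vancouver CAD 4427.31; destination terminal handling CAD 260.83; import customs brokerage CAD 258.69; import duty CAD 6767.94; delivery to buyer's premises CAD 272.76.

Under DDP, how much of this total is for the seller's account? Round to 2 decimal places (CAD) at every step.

DDP: the seller bears all costs including import duty.
Seller's account: goods 145606.50 + inland to port 919.96 + export clearance 389.47 + origin terminal 122.40 + freight 4427.31 + destination terminal 260.83 + brokerage 258.69 + duty 6767.94 + delivery 272.76 = 159025.86
Buyer's account: 0.00

Seller's account: CAD 159025.86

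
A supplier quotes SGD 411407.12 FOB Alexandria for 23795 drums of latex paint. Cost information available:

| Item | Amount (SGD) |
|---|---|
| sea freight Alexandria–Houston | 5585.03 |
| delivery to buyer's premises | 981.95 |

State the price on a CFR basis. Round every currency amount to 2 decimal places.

Not relevant to the conversion: delivery — on the buyer under both terms; not part of either seller's price.
From FOB to CFR, the seller additionally bears: freight.
CFR price = 411407.12 + 5585.03 = 416992.15

CFR price: SGD 416992.15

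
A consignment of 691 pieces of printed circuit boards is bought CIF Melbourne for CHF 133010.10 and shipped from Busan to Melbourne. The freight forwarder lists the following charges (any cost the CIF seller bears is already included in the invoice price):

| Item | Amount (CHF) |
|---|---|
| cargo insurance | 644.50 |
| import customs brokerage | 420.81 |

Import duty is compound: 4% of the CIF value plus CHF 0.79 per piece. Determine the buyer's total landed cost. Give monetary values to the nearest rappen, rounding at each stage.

CIF: the seller pays costs through ocean freight and marine insurance to the destination port.
Already in the invoice (seller's account under CIF): insurance — exclude.
The CIF price already equals the CIF value: 133010.10
Ad valorem component: 133010.10 × 4% = 5320.40
Specific component: 691 × 0.79 = 545.89
Import duty = 5320.40 + 545.89 = 5866.29
Buyer bears: brokerage 420.81 + duty 5866.29 = 6287.10
Landed cost = invoice 133010.10 + 6287.10 = 139297.20

Total landed cost: CHF 139297.20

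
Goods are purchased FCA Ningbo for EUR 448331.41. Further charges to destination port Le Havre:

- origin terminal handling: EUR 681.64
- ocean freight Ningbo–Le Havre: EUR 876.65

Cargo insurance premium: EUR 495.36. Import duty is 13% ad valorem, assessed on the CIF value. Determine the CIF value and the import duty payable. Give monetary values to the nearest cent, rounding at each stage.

CIF value: EUR 450385.06; import duty: EUR 58550.06

CIF = FCA price + pre-shipment costs + freight + insurance
CIF = 448331.41 + 681.64 + 876.65 + 495.36 = 450385.06
Import duty = 450385.06 × 13% = 58550.06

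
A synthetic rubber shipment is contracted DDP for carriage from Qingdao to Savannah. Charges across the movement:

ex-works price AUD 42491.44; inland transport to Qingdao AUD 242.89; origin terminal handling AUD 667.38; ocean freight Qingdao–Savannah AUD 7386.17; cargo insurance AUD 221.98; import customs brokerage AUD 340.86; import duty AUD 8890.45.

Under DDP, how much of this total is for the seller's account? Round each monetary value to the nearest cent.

DDP: the seller bears all costs including import duty.
Seller's account: goods 42491.44 + inland to port 242.89 + origin terminal 667.38 + freight 7386.17 + insurance 221.98 + brokerage 340.86 + duty 8890.45 = 60241.17
Buyer's account: 0.00

Seller's account: AUD 60241.17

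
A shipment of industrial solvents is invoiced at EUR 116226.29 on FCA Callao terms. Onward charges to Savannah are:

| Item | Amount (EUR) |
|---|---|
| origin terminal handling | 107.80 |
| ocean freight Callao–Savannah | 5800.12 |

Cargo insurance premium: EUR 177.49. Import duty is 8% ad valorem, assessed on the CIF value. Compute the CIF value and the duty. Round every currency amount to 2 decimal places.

CIF value: EUR 122311.70; import duty: EUR 9784.94

CIF = FCA price + pre-shipment costs + freight + insurance
CIF = 116226.29 + 107.80 + 5800.12 + 177.49 = 122311.70
Import duty = 122311.70 × 8% = 9784.94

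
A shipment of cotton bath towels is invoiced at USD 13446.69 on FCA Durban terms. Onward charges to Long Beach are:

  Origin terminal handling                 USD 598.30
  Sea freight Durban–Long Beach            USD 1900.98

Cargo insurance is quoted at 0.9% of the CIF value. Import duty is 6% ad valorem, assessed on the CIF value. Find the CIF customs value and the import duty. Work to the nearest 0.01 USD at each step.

Let C be the CIF value. C = FCA price + pre-shipment costs + freight + 0.9% × C
C − 0.9% × C = 13446.69 + 598.30 + 1900.98
0.991 × C = 15945.97
C = 15945.97 / 0.991 = 16090.79
Insurance premium = 0.9% × 16090.79 = 144.82
Import duty = 16090.79 × 6% = 965.45

CIF value: USD 16090.79; import duty: USD 965.45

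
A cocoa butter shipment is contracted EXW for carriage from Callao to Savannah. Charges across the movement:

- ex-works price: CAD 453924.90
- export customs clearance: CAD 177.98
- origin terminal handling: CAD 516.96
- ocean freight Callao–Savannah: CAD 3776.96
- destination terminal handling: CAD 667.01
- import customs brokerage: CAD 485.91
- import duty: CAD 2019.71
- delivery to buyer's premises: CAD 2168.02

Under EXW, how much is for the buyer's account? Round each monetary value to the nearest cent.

EXW: the seller makes goods available at their premises; the buyer bears all onward costs.
Seller's account: goods 453924.90 = 453924.90
Buyer's account: export clearance 177.98 + origin terminal 516.96 + freight 3776.96 + destination terminal 667.01 + brokerage 485.91 + duty 2019.71 + delivery 2168.02 = 9812.55

Buyer's account: CAD 9812.55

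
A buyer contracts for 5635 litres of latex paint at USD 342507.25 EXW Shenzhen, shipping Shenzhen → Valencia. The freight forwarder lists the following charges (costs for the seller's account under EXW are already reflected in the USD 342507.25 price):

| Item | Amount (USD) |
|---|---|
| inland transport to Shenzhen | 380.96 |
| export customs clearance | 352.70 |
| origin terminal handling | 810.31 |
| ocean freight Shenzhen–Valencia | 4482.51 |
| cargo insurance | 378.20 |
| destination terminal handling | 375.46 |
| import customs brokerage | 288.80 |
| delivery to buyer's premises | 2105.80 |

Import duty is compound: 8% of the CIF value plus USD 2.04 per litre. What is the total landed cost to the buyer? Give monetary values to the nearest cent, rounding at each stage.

EXW: the seller makes goods available at their premises; the buyer bears all onward costs.
CIF value = EXW price + inland to port + export clearance + origin terminal + freight + insurance = 342507.25 + 380.96 + 352.70 + 810.31 + 4482.51 + 378.20 = 348911.93
Ad valorem component: 348911.93 × 8% = 27912.95
Specific component: 5635 × 2.04 = 11495.40
Import duty = 27912.95 + 11495.40 = 39408.35
Buyer bears: inland to port 380.96 + export clearance 352.70 + origin terminal 810.31 + freight 4482.51 + insurance 378.20 + destination terminal 375.46 + brokerage 288.80 + delivery 2105.80 + duty 39408.35 = 48583.09
Landed cost = invoice 342507.25 + 48583.09 = 391090.34

Total landed cost: USD 391090.34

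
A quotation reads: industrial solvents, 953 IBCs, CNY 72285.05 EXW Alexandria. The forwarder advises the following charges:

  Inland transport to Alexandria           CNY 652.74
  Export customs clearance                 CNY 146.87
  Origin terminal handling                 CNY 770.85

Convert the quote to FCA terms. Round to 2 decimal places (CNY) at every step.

Not relevant to the conversion: origin terminal — on the buyer under both terms; not part of either seller's price.
From EXW to FCA, the seller additionally bears: inland to port, export clearance.
FCA price = 72285.05 + 652.74 + 146.87 = 73084.66

FCA price: CNY 73084.66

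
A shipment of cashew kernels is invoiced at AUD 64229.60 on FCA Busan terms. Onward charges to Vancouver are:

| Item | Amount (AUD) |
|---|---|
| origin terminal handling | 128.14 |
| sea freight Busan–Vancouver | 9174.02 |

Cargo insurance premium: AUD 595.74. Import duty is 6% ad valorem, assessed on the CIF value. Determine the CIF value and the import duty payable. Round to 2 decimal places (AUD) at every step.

CIF value: AUD 74127.50; import duty: AUD 4447.65

CIF = FCA price + pre-shipment costs + freight + insurance
CIF = 64229.60 + 128.14 + 9174.02 + 595.74 = 74127.50
Import duty = 74127.50 × 6% = 4447.65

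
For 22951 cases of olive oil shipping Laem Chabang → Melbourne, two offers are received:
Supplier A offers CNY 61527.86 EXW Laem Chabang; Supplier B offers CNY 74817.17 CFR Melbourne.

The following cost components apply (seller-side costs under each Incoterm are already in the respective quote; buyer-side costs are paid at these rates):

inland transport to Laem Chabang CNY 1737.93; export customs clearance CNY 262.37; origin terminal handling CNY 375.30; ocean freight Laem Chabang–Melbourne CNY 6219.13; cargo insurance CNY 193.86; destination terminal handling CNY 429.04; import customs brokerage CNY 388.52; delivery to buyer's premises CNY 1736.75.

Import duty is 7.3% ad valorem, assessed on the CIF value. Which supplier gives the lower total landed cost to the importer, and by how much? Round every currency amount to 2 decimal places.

Supplier A is cheaper by CNY 5037.29

Supplier A (EXW):
CIF value = EXW price + inland to port + export clearance + origin terminal + freight + insurance = 61527.86 + 1737.93 + 262.37 + 375.30 + 6219.13 + 193.86 = 70316.45
Import duty = 70316.45 × 7.3% = 5133.10
Buyer bears (A): 1737.93 + 262.37 + 375.30 + 6219.13 + 193.86 + 429.04 + 388.52 + 1736.75 = 11342.90
Landed cost (A) = invoice 61527.86 + 11342.90 + duty 5133.10 = 78003.86
Supplier B (CFR):
CIF value = CFR price + insurance = 74817.17 + 193.86 = 75011.03
Import duty = 75011.03 × 7.3% = 5475.81
Buyer bears (B): 193.86 + 429.04 + 388.52 + 1736.75 = 2748.17
Landed cost (B) = invoice 74817.17 + 2748.17 + duty 5475.81 = 83041.15
Difference = |78003.86 − 83041.15| = 5037.29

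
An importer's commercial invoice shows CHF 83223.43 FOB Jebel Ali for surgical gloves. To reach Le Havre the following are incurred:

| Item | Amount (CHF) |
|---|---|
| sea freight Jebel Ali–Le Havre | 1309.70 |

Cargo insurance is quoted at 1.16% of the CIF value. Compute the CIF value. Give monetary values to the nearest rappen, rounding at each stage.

CIF value: CHF 85525.22

Let C be the CIF value. C = FOB price + freight + 1.16% × C
C − 1.16% × C = 83223.43 + 1309.70
0.9884 × C = 84533.13
C = 84533.13 / 0.9884 = 85525.22
Insurance premium = 1.16% × 85525.22 = 992.09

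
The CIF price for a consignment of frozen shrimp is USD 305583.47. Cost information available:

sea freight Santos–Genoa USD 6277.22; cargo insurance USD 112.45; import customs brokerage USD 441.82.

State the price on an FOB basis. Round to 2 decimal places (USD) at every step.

Not relevant to the conversion: brokerage — on the buyer under both terms; not part of either seller's price.
From CIF to FOB, the seller no longer bears: freight, insurance.
FOB price = 305583.47 − 6277.22 − 112.45 = 299193.80

FOB price: USD 299193.80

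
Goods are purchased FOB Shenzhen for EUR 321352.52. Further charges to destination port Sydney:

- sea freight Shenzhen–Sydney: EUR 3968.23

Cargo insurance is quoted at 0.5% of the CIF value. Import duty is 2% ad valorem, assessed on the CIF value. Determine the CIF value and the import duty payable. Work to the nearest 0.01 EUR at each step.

Let C be the CIF value. C = FOB price + freight + 0.5% × C
C − 0.5% × C = 321352.52 + 3968.23
0.995 × C = 325320.75
C = 325320.75 / 0.995 = 326955.53
Insurance premium = 0.5% × 326955.53 = 1634.78
Import duty = 326955.53 × 2% = 6539.11

CIF value: EUR 326955.53; import duty: EUR 6539.11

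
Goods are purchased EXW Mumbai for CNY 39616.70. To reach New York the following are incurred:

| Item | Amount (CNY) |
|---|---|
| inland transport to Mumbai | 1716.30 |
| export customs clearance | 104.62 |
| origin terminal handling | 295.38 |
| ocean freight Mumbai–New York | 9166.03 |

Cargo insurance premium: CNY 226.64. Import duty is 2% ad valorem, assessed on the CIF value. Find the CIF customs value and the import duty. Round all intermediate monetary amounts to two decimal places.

CIF value: CNY 51125.67; import duty: CNY 1022.51

CIF = EXW price + pre-shipment costs + freight + insurance
CIF = 39616.70 + 1716.30 + 104.62 + 295.38 + 9166.03 + 226.64 = 51125.67
Import duty = 51125.67 × 2% = 1022.51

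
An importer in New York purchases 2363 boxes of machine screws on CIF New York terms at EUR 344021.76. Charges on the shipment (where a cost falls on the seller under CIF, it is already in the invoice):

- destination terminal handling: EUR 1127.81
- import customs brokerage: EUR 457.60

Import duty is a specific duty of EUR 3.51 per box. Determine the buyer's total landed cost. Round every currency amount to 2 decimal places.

Total landed cost: EUR 353901.30

CIF: the seller pays costs through ocean freight and marine insurance to the destination port.
The CIF price already equals the CIF value: 344021.76
Import duty = 2363 × 3.51 = 8294.13
Buyer bears: destination terminal 1127.81 + brokerage 457.60 + duty 8294.13 = 9879.54
Landed cost = invoice 344021.76 + 9879.54 = 353901.30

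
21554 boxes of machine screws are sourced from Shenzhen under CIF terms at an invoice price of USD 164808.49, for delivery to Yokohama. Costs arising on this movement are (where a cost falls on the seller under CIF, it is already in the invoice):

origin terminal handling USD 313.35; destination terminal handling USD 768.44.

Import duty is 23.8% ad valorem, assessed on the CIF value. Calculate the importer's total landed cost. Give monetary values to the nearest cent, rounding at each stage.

Total landed cost: USD 204801.35

CIF: the seller pays costs through ocean freight and marine insurance to the destination port.
Already in the invoice (seller's account under CIF): origin terminal — exclude.
The CIF price already equals the CIF value: 164808.49
Import duty = 164808.49 × 23.8% = 39224.42
Buyer bears: destination terminal 768.44 + duty 39224.42 = 39992.86
Landed cost = invoice 164808.49 + 39992.86 = 204801.35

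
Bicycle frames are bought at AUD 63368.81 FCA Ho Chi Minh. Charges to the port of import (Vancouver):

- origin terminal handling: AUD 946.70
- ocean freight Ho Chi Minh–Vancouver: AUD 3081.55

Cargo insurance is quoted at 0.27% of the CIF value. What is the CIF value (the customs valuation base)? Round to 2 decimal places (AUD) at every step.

CIF value: AUD 67579.52

Let C be the CIF value. C = FCA price + pre-shipment costs + freight + 0.27% × C
C − 0.27% × C = 63368.81 + 946.70 + 3081.55
0.9973 × C = 67397.06
C = 67397.06 / 0.9973 = 67579.52
Insurance premium = 0.27% × 67579.52 = 182.46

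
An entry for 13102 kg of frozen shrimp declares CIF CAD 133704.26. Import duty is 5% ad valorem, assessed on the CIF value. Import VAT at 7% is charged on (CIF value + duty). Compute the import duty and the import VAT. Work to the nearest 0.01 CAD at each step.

Import duty: CAD 6685.21; import VAT: CAD 9827.26

Import duty = 133704.26 × 5% = 6685.21
VAT base = CIF + duty = 133704.26 + 6685.21 = 140389.47
Import VAT = 140389.47 × 7% = 9827.26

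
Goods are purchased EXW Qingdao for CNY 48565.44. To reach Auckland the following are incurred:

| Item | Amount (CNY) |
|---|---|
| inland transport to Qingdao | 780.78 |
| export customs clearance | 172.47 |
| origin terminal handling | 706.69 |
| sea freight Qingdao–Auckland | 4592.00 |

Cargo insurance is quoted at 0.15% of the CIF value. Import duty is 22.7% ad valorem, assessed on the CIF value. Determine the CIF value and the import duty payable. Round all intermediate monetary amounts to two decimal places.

Let C be the CIF value. C = EXW price + pre-shipment costs + freight + 0.15% × C
C − 0.15% × C = 48565.44 + 780.78 + 172.47 + 706.69 + 4592.00
0.9985 × C = 54817.38
C = 54817.38 / 0.9985 = 54899.73
Insurance premium = 0.15% × 54899.73 = 82.35
Import duty = 54899.73 × 22.7% = 12462.24

CIF value: CNY 54899.73; import duty: CNY 12462.24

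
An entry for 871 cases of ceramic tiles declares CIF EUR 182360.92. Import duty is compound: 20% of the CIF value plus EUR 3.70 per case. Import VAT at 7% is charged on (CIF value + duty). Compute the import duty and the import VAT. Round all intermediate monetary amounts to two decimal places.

Ad valorem component: 182360.92 × 20% = 36472.18
Specific component: 871 × 3.70 = 3222.70
Import duty = 36472.18 + 3222.70 = 39694.88
VAT base = CIF + duty = 182360.92 + 39694.88 = 222055.80
Import VAT = 222055.80 × 7% = 15543.91

Import duty: EUR 39694.88; import VAT: EUR 15543.91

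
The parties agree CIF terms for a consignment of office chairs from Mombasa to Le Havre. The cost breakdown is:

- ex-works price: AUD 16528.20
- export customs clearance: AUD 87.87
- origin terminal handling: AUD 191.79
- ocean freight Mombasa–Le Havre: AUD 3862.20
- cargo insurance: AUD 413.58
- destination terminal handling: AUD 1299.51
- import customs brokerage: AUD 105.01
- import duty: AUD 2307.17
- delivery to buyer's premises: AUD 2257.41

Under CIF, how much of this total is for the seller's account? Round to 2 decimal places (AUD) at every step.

CIF: the seller pays costs through ocean freight and marine insurance to the destination port.
Seller's account: goods 16528.20 + export clearance 87.87 + origin terminal 191.79 + freight 3862.20 + insurance 413.58 = 21083.64
Buyer's account: destination terminal 1299.51 + brokerage 105.01 + duty 2307.17 + delivery 2257.41 = 5969.10

Seller's account: AUD 21083.64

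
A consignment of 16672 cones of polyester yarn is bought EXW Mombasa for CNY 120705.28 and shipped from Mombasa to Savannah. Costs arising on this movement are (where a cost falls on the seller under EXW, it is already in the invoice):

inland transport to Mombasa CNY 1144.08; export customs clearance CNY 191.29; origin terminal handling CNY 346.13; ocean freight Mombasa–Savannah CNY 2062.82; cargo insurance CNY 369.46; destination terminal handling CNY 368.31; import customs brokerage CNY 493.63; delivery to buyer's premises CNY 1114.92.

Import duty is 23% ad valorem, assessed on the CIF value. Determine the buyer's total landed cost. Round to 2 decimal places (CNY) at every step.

Total landed cost: CNY 155504.30

EXW: the seller makes goods available at their premises; the buyer bears all onward costs.
CIF value = EXW price + inland to port + export clearance + origin terminal + freight + insurance = 120705.28 + 1144.08 + 191.29 + 346.13 + 2062.82 + 369.46 = 124819.06
Import duty = 124819.06 × 23% = 28708.38
Buyer bears: inland to port 1144.08 + export clearance 191.29 + origin terminal 346.13 + freight 2062.82 + insurance 369.46 + destination terminal 368.31 + brokerage 493.63 + delivery 1114.92 + duty 28708.38 = 34799.02
Landed cost = invoice 120705.28 + 34799.02 = 155504.30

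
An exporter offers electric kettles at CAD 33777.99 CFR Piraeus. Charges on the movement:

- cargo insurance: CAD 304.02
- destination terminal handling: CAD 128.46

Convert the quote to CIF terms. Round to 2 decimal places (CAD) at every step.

CIF price: CAD 34082.01

Not relevant to the conversion: destination terminal — on the buyer under both terms; not part of either seller's price.
From CFR to CIF, the seller additionally bears: insurance.
CIF price = 33777.99 + 304.02 = 34082.01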